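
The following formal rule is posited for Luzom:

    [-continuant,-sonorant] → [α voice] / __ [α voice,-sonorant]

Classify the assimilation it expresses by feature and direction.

The rule copies [voice] from the environment onto the target, so the assimilating feature is voicing.
Since the environment is written after the underscore, the trigger follows the target; the direction is regressive.

regressive voicing assimilation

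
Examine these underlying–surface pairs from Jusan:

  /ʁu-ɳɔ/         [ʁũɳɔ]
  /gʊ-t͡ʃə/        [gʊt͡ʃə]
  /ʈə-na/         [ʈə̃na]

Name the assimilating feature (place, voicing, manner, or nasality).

The vowel /u/ surfaces as nasalised [ũ] next to the following nasal /ɳ/ — it has acquired the [+nasal] feature of its neighbour.
The other form shows the same pattern: /ə/ → [ə̃] before /n/ — each time a vowel is nasalised next to a following nasal.
No change occurs in [gʊt͡ʃə] because the vowel at the boundary is adjacent to an oral consonant, not a nasal (/ʊ/ next to /t͡ʃ/).

nasality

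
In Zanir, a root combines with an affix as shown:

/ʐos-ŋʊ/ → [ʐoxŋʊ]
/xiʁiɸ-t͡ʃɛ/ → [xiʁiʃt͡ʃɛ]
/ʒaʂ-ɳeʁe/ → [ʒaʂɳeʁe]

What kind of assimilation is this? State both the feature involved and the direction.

regressive place assimilation

Underlying /s/ is realised as [x] next to /ŋ/; /ŋ/ itself does not change.
/s/ is alveolar while /ŋ/ is velar; the output [x] is velar, matching the trigger — so the feature that spreads is place.
Manner and voice are unchanged, so the assimilation is partial, not total.
The same holds elsewhere in the data: /ɸ/ → [ʃ] before /t͡ʃ/ (bilabial → postalveolar, matching postalveolar) — only place changes, and always toward the following segment.
No alternation appears in [ʒaʂɳeʁe]: there the adjacent consonants already agree in place (/ʂ/ and /ɳ/ are both retroflex), so this form is consistent with the same rule.
Since the segment that changes precedes the conditioning segment, the assimilation is regressive.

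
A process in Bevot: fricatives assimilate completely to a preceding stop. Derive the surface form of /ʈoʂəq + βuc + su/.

/β/ is the segment targeted by the rule; it sits immediately after /q/, so it assimilates completely and surfaces as [q].
The same rule applies at the second boundary: /s/ → [c] next to /c/.

[ʈoʂəqquccu]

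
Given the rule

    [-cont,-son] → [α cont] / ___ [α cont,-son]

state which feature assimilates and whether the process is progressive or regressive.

The rule copies [cont] (continuancy) from the environment onto the target stops; since [±cont] encodes the stop/fricative manner contrast, the assimilating dimension is manner.
The conditioning segment sits to the right of the focus bar, meaning the trigger follows the segment that changes — regressive assimilation.

regressive manner assimilation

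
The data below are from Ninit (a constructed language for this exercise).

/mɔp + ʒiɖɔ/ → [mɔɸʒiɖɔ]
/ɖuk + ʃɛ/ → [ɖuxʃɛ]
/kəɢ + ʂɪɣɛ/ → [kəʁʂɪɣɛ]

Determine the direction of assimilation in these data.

The segment that alternates is /p/, which surfaces as [ɸ] when adjacent to /ʒ/.
The change stop → fricative matches the manner of the following /ʒ/, identifying this as manner assimilation.
Checking the remaining alternations: /k/ → [x] before /ʃ/ (stop → fricative, matching a fricative); /ɢ/ → [ʁ] before /ʂ/ (stop → fricative, matching a fricative) — only manner changes, and always toward the following segment.
The trigger is the following segment, so the direction is regressive (anticipatory).

regressive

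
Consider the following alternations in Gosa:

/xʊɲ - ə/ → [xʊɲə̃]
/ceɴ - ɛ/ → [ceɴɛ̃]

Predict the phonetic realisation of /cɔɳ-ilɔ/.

The data show progressive nasality assimilation (vowel nasalisation): /ə/ → [ə̃] after /ɲ/; /ɛ/ → [ɛ̃] after /ɴ/ — a vowel is nasalised by an immediately preceding nasal consonant.
The vowel /i/ is adjacent to the preceding nasal /ɳ/, so it acquires [+nasal] and surfaces as [ĩ].

[cɔɳĩlɔ]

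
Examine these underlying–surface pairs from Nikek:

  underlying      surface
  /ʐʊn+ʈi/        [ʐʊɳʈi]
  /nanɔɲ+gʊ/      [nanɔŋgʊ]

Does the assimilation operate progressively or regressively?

regressive

Comparing underlying and surface forms, /n/ → [ɳ] is the alternation; the neighbouring /ʈ/ is constant.
/n/ is alveolar while /ʈ/ is retroflex; the output [ɳ] is retroflex, matching the trigger — so the feature that spreads is place.
The same holds elsewhere in the data: /ɲ/ → [ŋ] before /g/ (palatal → velar, matching velar) — only place changes, and always toward the following segment.
Since the segment that changes precedes the conditioning segment, the assimilation is regressive.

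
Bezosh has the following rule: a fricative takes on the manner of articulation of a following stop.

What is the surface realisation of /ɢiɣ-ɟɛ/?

The rule targets /ɣ/ (voiced velar fricative), which sits before the trigger /ɟ/ (stop).
A voiced velar stop is [g], so the surface segment is [g].

[ɢigɟɛ]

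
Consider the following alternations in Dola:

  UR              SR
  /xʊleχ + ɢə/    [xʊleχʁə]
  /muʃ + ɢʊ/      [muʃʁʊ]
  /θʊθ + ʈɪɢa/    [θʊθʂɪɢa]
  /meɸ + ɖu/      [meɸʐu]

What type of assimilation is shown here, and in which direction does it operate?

progressive manner assimilation

The segment that alternates is /ɢ/, which surfaces as [ʁ] when adjacent to /χ/.
The change stop → fricative matches the manner of the preceding /χ/, identifying this as manner assimilation.
Place and voice are unchanged, so the assimilation is partial, not total.
The same holds elsewhere in the data: /ɢ/ → [ʁ] after /ʃ/ (stop → fricative, matching a fricative); /ʈ/ → [ʂ] after /θ/ (stop → fricative, matching a fricative); /ɖ/ → [ʐ] after /ɸ/ (stop → fricative, matching a fricative) — only manner changes, and always toward the preceding segment.
Since the segment that changes follows the conditioning segment, the assimilation is progressive.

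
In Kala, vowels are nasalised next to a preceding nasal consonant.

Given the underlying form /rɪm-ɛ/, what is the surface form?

[rɪmɛ̃]

The vowel /ɛ/ is adjacent to the preceding nasal /m/, so it acquires [+nasal] and surfaces as [ɛ̃].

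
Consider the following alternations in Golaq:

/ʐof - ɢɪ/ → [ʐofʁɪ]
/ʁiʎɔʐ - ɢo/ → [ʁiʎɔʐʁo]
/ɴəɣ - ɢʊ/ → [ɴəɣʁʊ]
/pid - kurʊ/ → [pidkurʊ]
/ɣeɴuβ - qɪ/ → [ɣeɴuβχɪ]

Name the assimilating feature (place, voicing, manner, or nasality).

manner

Underlying /ɢ/ is realised as [ʁ] next to /f/; /f/ itself does not change.
/ɢ/ is a stop while /f/ is a fricative; the output [ʁ] is a fricative, matching the trigger — so the feature that spreads is manner.
The same holds elsewhere in the data: /ɢ/ → [ʁ] after /ʐ/ (stop → fricative, matching a fricative); /ɢ/ → [ʁ] after /ɣ/ (stop → fricative, matching a fricative); /q/ → [χ] after /β/ (stop → fricative, matching a fricative) — only manner changes, and always toward the preceding segment.
Nothing changes in [pidkurʊ]: there the adjacent consonants already agree in manner (/k/ and /d/ are both stops), so this form is consistent with the same rule.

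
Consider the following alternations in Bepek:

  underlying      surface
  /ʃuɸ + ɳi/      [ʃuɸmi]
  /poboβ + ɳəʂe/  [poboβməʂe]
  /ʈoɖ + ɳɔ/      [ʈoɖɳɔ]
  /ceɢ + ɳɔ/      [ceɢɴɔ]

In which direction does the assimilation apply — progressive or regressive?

progressive

The segment that alternates is /ɳ/, which surfaces as [m] when adjacent to /ɸ/.
The change retroflex → bilabial matches the place of the preceding /ɸ/, identifying this as place assimilation.
The same holds elsewhere in the data: /ɳ/ → [m] after /β/ (retroflex → bilabial, matching bilabial); /ɳ/ → [ɴ] after /ɢ/ (retroflex → uvular, matching uvular) — only place changes, and always toward the preceding segment.
Nothing changes in [ʈoɖɳɔ]: there the adjacent consonants already agree in place (/ɳ/ and /ɖ/ are both retroflex), so this form is consistent with the same rule.
Since the segment that changes follows the conditioning segment, the assimilation is progressive.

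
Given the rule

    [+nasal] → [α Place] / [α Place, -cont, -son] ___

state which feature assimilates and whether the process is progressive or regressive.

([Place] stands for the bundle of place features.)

progressive place assimilation

The shared variable α links the value of the place features (abbreviated [Place]) on the target to the same value on the neighbouring segment, so place is the feature that assimilates.
The conditioning segment sits to the left of the focus bar, meaning the trigger precedes the segment that changes — progressive assimilation.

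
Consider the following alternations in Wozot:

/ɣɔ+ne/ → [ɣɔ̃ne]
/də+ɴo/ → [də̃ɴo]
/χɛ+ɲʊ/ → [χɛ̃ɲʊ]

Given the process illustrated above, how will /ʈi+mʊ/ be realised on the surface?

[ʈĩmʊ]

The data show regressive nasality assimilation (vowel nasalisation): /ɔ/ → [ɔ̃] before /n/; /ə/ → [ə̃] before /ɴ/; /ɛ/ → [ɛ̃] before /ɲ/ — a vowel is nasalised by an immediately following nasal consonant.
The vowel /i/ is adjacent to the following nasal /m/, so it acquires [+nasal] and surfaces as [ĩ].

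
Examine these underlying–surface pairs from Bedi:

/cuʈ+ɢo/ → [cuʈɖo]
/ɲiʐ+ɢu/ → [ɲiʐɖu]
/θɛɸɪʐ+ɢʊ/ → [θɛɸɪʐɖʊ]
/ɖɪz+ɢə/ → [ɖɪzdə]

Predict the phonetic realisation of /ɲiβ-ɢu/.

The data show progressive place assimilation: /ɢ/ → [ɖ] after /ʈ/; /ɢ/ → [ɖ] after /ʐ/; /ɢ/ → [d] after /z/. In each pair only place changes, matching the preceding consonant, while manner and voice stay constant.
The rule targets /ɢ/ (voiced uvular stop), which sits after the trigger /β/ (bilabial).
A voiced bilabial stop is [b], so the surface segment is [b].

[ɲiβbu]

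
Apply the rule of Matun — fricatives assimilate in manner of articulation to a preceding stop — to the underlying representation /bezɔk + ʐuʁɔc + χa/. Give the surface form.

[bezɔkɖuʁɔcqa]

The rule targets /ʐ/ (voiced retroflex fricative), which sits after the trigger /k/ (stop).
A voiced retroflex stop is [ɖ], so the surface segment is [ɖ].
The same rule applies at the second boundary: /χ/ → [q] next to /c/.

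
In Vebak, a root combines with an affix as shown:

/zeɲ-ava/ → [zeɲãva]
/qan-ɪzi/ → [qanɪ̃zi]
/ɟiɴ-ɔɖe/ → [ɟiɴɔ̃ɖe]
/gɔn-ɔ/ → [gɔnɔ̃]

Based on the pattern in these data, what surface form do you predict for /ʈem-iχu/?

[ʈemĩχu]

The data show progressive nasality assimilation (vowel nasalisation): /a/ → [ã] after /ɲ/; /ɪ/ → [ɪ̃] after /n/; /ɔ/ → [ɔ̃] after /ɴ/; /ɔ/ → [ɔ̃] after /n/ — a vowel is nasalised by an immediately preceding nasal consonant.
/i/ sits next to the nasal /m/ and is therefore nasalised to [ĩ].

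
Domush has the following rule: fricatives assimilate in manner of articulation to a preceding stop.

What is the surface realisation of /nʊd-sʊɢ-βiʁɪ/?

The rule targets /s/ (voiceless alveolar fricative), which sits after the trigger /d/ (stop).
A voiceless alveolar stop is [t], so the surface segment is [t].
The same rule applies at the second boundary: /β/ → [b] next to /ɢ/.

[nʊdtʊɢbiʁɪ]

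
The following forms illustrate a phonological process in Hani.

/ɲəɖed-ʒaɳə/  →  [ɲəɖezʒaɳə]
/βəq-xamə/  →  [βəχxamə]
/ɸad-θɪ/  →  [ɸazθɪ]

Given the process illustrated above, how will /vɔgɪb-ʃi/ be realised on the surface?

[vɔgɪβʃi]

The data show regressive manner assimilation: /d/ → [z] before /ʒ/; /q/ → [χ] before /x/; /d/ → [z] before /θ/. In each pair only manner changes, matching the following consonant, while place and voice stay constant.
The rule targets /b/ (voiced bilabial stop), which sits before the trigger /ʃ/ (fricative).
Changing only its manner to fricative gives [β] — the voiced bilabial fricative.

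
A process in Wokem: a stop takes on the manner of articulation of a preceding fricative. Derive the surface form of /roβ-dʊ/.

[roβzʊ]

The rule targets /d/ (voiced alveolar stop), which sits after the trigger /β/ (fricative).
A voiced alveolar fricative is [z], so the surface segment is [z].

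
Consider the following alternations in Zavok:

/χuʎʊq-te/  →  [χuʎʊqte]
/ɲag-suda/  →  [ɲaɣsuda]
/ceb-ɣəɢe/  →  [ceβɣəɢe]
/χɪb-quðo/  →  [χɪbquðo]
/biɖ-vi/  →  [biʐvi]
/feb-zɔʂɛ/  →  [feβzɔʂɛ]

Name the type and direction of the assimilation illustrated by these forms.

regressive manner assimilation

Underlying /g/ is realised as [ɣ] next to /s/; /s/ itself does not change.
/g/ is a stop while /s/ is a fricative; the output [ɣ] is a fricative, matching the trigger — so the feature that spreads is manner.
Place and voice are unchanged, so the assimilation is partial, not total.
The same holds elsewhere in the data: /b/ → [β] before /ɣ/ (stop → fricative, matching a fricative); /ɖ/ → [ʐ] before /v/ (stop → fricative, matching a fricative); /b/ → [β] before /z/ (stop → fricative, matching a fricative) — only manner changes, and always toward the following segment.
No alternation appears in [χuʎʊqte], [χɪbquðo]: there the adjacent consonants already agree in manner (/q/ and /t/ are both stops; /b/ and /q/ are both stops), so these forms are consistent with the same rule.
Since the segment that changes precedes the conditioning segment, the assimilation is regressive.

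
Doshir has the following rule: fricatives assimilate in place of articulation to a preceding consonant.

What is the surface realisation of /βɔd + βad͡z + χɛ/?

[βɔdzad͡zsɛ]

/β/ is a voiced bilabial fricative. The preceding trigger /d/ is alveolar, so /β/ must become alveolar as well.
Changing only its place to alveolar gives [z] — the voiced alveolar fricative.
At the second juncture, /χ/ likewise becomes [s] adjacent to /d͡z/.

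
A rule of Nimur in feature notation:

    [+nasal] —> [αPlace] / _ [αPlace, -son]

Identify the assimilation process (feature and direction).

regressive place assimilation

The rule copies the place features (abbreviated [Place]) from the environment onto the target, so the assimilating feature is place.
The conditioning segment sits to the right of the focus bar, meaning the trigger follows the segment that changes — regressive assimilation.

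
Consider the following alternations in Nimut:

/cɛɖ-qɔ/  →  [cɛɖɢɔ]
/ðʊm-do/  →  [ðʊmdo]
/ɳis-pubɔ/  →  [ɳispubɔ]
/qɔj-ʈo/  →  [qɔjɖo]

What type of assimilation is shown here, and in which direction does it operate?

Comparing underlying and surface forms, /q/ → [ɢ] is the alternation; the neighbouring /ɖ/ is constant.
The change voiceless → voiced matches the voicing of the preceding /ɖ/, identifying this as voicing assimilation.
Place and manner are unchanged, so the assimilation is partial, not total.
The same holds elsewhere in the data: /ʈ/ → [ɖ] after /j/ (voiceless → voiced, matching voiced) — only voicing changes, and always toward the preceding segment.
Nothing changes in [ðʊmdo], [ɳispubɔ]: there the adjacent consonants already agree in voicing (/d/ and /m/ are both voiced; /p/ and /s/ are both voiceless), so these forms are consistent with the same rule.
Since the segment that changes follows the conditioning segment, the assimilation is progressive.

progressive voicing assimilation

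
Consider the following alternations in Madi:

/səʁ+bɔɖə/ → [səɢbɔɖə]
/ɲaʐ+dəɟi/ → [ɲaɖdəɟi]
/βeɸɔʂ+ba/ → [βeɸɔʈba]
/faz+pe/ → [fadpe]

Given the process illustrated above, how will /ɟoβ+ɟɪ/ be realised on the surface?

The data show regressive manner assimilation: /ʁ/ → [ɢ] before /b/; /ʐ/ → [ɖ] before /d/; /ʂ/ → [ʈ] before /b/; /z/ → [d] before /p/. In each pair only manner changes, matching the following consonant, while place and voice stay constant.
/β/ is a voiced bilabial fricative. The following trigger /ɟ/ is a stop, so /β/ must become a stop as well.
A voiced bilabial stop is [b], so the surface segment is [b].

[ɟobɟɪ]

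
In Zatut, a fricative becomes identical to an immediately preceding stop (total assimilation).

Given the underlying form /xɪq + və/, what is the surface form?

[xɪqqə]

/v/ is the segment targeted by the rule; it sits immediately after /q/, so it assimilates completely and surfaces as [q].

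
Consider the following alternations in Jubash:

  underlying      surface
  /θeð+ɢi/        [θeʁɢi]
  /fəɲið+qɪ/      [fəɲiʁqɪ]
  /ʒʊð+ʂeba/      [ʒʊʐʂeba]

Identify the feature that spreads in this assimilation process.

Comparing underlying and surface forms, /ð/ → [ʁ] is the alternation; the neighbouring /ɢ/ is constant.
The change dental → uvular matches the place of the following /ɢ/, identifying this as place assimilation.
Checking the remaining alternations: /ð/ → [ʁ] before /q/ (dental → uvular, matching uvular); /ð/ → [ʐ] before /ʂ/ (dental → retroflex, matching retroflex) — only place changes, and always toward the following segment.

place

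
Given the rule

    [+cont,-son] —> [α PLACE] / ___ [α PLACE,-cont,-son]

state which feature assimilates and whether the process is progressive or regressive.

The rule copies the place features (abbreviated [PLACE]) from the environment onto the target, so the assimilating feature is place.
The conditioning segment sits to the right of the focus bar, meaning the trigger follows the segment that changes — regressive assimilation.

regressive place assimilation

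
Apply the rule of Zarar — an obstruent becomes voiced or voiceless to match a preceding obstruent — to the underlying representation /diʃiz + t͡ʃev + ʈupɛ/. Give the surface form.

[diʃizd͡ʒevɖupɛ]

/t͡ʃ/ is a voiceless postalveolar affricate. The preceding trigger /z/ is voiced, so /t͡ʃ/ must become voiced as well.
The voiced postalveolar affricate is [d͡ʒ], so /t͡ʃ/ → [d͡ʒ].
The same rule applies at the second boundary: /ʈ/ → [ɖ] next to /v/.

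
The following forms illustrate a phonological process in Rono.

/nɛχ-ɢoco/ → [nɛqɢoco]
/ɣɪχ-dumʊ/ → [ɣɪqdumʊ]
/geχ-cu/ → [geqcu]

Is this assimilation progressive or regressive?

Underlying /χ/ is realised as [q] next to /ɢ/; /ɢ/ itself does not change.
/χ/ is a fricative while /ɢ/ is a stop; the output [q] is a stop, matching the trigger — so the feature that spreads is manner.
The same holds elsewhere in the data: /χ/ → [q] before /d/ (fricative → stop, matching a stop); /χ/ → [q] before /c/ (fricative → stop, matching a stop) — only manner changes, and always toward the following segment.
The trigger is the following segment, so the direction is regressive (anticipatory).

regressive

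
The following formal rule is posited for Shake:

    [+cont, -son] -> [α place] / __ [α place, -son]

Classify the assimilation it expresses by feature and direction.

regressive place assimilation

The rule copies the place features (abbreviated [place]) from the environment onto the target, so the assimilating feature is place.
The conditioning segment sits to the right of the focus bar, meaning the trigger follows the segment that changes — regressive assimilation.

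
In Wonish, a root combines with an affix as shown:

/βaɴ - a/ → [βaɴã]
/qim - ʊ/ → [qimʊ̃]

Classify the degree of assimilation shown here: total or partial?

The vowel /a/ surfaces as nasalised [ã] next to the preceding nasal /ɴ/ — it has acquired the [+nasal] feature of its neighbour.
The other form shows the same pattern: /ʊ/ → [ʊ̃] after /m/ — each time a vowel is nasalised next to a preceding nasal.

partial assimilation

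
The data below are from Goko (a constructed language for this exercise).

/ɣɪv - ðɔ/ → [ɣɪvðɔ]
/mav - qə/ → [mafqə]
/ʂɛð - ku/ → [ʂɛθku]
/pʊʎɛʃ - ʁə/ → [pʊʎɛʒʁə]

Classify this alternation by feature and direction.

regressive voicing assimilation

The segment that alternates is /v/, which surfaces as [f] when adjacent to /q/.
The change voiced → voiceless matches the voicing of the following /q/, identifying this as voicing assimilation.
Place and manner are unchanged, so the assimilation is partial, not total.
The same holds elsewhere in the data: /ð/ → [θ] before /k/ (voiced → voiceless, matching voiceless); /ʃ/ → [ʒ] before /ʁ/ (voiceless → voiced, matching voiced) — only voicing changes, and always toward the following segment.
Nothing changes in [ɣɪvðɔ]: there the adjacent consonants already agree in voicing (/v/ and /ð/ are both voiced), so this form is consistent with the same rule.
Since the segment that changes precedes the conditioning segment, the assimilation is regressive.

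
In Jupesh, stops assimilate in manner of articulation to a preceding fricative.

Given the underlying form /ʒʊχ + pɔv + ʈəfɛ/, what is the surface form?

/p/ is a voiceless bilabial stop. The preceding trigger /χ/ is a fricative, so /p/ must become a fricative as well.
Changing only its manner to fricative gives [ɸ] — the voiceless bilabial fricative.
At the second juncture, /ʈ/ likewise becomes [ʂ] adjacent to /v/.

[ʒʊχɸɔvʂəfɛ]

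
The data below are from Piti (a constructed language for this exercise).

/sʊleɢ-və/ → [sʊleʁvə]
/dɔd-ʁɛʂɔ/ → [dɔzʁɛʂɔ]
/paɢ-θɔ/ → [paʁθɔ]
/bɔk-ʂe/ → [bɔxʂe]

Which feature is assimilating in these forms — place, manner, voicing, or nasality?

Underlying /ɢ/ is realised as [ʁ] next to /v/; /v/ itself does not change.
/ɢ/ is a stop while /v/ is a fricative; the output [ʁ] is a fricative, matching the trigger — so the feature that spreads is manner.
The other alternating forms pattern the same way: /d/ → [z] before /ʁ/ (stop → fricative, matching a fricative); /ɢ/ → [ʁ] before /θ/ (stop → fricative, matching a fricative); /k/ → [x] before /ʂ/ (stop → fricative, matching a fricative) — only manner changes, and always toward the following segment.

manner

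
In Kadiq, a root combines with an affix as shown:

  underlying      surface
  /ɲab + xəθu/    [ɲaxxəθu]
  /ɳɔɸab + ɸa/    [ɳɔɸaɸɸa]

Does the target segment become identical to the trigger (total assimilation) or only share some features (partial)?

total assimilation

Underlying /b/ is realised as [x] next to /x/; /x/ itself does not change.
The output [x] is identical to the trigger /x/ — every feature (place, manner, voicing) has been copied — so this is total assimilation.
The remaining alternation confirms this: /b/ → [ɸ] before /ɸ/ — in each case the output is a copy of the following consonant.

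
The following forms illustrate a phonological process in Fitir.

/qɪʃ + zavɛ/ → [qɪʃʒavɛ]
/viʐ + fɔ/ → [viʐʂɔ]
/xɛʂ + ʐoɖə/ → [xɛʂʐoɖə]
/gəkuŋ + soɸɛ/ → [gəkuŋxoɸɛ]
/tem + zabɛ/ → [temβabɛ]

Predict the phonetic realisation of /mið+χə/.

[miðθə]

The data show progressive place assimilation: /z/ → [ʒ] after /ʃ/; /f/ → [ʂ] after /ʐ/; /s/ → [x] after /ŋ/; /z/ → [β] after /m/. In each pair only place changes, matching the preceding consonant, while manner and voice stay constant.
No alternation appears in [xɛʂʐoɖə]: there the adjacent consonants already agree in place (/ʐ/ and /ʂ/ are both retroflex), so this form is consistent with the same rule.
The rule targets /χ/ (voiceless uvular fricative), which sits after the trigger /ð/ (dental).
Changing only its place to dental gives [θ] — the voiceless dental fricative.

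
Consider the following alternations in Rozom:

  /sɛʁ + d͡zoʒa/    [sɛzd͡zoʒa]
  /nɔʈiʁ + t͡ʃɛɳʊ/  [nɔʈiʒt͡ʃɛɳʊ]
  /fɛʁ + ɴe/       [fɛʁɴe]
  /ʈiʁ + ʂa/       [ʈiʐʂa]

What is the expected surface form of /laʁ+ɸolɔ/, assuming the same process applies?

The data show regressive place assimilation: /ʁ/ → [z] before /d͡z/; /ʁ/ → [ʒ] before /t͡ʃ/; /ʁ/ → [ʐ] before /ʂ/. In each pair only place changes, matching the following consonant, while manner and voice stay constant.
No alternation appears in [fɛʁɴe]: there the adjacent consonants already agree in place (/ʁ/ and /ɴ/ are both uvular), so this form is consistent with the same rule.
/ʁ/ is a voiced uvular fricative. The following trigger /ɸ/ is bilabial, so /ʁ/ must become bilabial as well.
A voiced bilabial fricative is [β], so the surface segment is [β].

[laβɸolɔ]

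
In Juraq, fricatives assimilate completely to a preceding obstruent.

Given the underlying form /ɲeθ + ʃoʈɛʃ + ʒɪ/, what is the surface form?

[ɲeθθoʈɛʃʃɪ]

/ʃ/ is the segment targeted by the rule; it sits immediately after /θ/, so it assimilates completely and surfaces as [θ].
The same rule applies at the second boundary: /ʒ/ → [ʃ] next to /ʃ/.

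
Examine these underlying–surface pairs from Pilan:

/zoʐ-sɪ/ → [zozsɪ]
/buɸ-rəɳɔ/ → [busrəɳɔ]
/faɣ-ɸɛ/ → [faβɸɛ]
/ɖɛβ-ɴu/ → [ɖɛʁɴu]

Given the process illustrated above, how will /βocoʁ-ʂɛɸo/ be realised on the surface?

The data show regressive place assimilation: /ʐ/ → [z] before /s/; /ɸ/ → [s] before /r/; /ɣ/ → [β] before /ɸ/; /β/ → [ʁ] before /ɴ/. In each pair only place changes, matching the following consonant, while manner and voice stay constant.
The rule targets /ʁ/ (voiced uvular fricative), which sits before the trigger /ʂ/ (retroflex).
Changing only its place to retroflex gives [ʐ] — the voiced retroflex fricative.

[βocoʐʂɛɸo]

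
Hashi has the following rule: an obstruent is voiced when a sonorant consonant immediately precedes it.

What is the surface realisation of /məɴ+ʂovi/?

/ʂ/ is a voiceless retroflex fricative. The preceding trigger /ɴ/ is voiced, so /ʂ/ must become voiced as well.
The voiced retroflex fricative is [ʐ], so /ʂ/ → [ʐ].

[məɴʐovi]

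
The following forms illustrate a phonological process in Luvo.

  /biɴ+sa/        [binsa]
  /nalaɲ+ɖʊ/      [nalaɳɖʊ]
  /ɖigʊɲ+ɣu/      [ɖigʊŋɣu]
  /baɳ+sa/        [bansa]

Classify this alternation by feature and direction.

regressive place assimilation

Underlying /ɴ/ is realised as [n] next to /s/; /s/ itself does not change.
/ɴ/ is uvular while /s/ is alveolar; the output [n] is alveolar, matching the trigger — so the feature that spreads is place.
Manner and voice are unchanged, so the assimilation is partial, not total.
The other alternating forms pattern the same way: /ɲ/ → [ɳ] before /ɖ/ (palatal → retroflex, matching retroflex); /ɲ/ → [ŋ] before /ɣ/ (palatal → velar, matching velar); /ɳ/ → [n] before /s/ (retroflex → alveolar, matching alveolar) — only place changes, and always toward the following segment.
Since the segment that changes precedes the conditioning segment, the assimilation is regressive.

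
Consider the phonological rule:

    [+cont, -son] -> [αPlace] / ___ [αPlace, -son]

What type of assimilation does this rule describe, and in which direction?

regressive place assimilation

The rule copies the place features (abbreviated [Place]) from the environment onto the target, so the assimilating feature is place.
The conditioning segment sits to the right of the focus bar, meaning the trigger follows the segment that changes — regressive assimilation.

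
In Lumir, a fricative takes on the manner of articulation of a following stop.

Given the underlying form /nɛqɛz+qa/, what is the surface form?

[nɛqɛdqa]

The rule targets /z/ (voiced alveolar fricative), which sits before the trigger /q/ (stop).
A voiced alveolar stop is [d], so the surface segment is [d].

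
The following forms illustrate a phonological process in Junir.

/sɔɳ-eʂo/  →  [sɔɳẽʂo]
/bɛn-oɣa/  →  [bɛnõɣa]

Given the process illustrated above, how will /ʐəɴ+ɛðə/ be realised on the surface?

[ʐəɴɛ̃ðə]

The data show progressive nasality assimilation (vowel nasalisation): /e/ → [ẽ] after /ɳ/; /o/ → [õ] after /n/ — a vowel is nasalised by an immediately preceding nasal consonant.
The vowel /ɛ/ is adjacent to the preceding nasal /ɴ/, so it acquires [+nasal] and surfaces as [ɛ̃].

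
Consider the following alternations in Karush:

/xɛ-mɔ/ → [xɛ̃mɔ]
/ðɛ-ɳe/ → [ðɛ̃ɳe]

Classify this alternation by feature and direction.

regressive nasality assimilation (vowel nasalisation)

The vowel /ɛ/ surfaces as nasalised [ɛ̃] next to the following nasal /m/ — it has acquired the [+nasal] feature of its neighbour.
The other form shows the same pattern: /ɛ/ → [ɛ̃] before /ɳ/ — each time a vowel is nasalised next to a following nasal.
Because the conditioning nasal is to the right of the vowel that changes, the process is regressive (anticipatory).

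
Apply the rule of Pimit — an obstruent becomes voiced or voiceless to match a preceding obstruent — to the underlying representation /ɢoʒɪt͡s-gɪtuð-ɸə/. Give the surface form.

[ɢoʒɪt͡skɪtuðβə]

/g/ is a voiced velar stop. The preceding trigger /t͡s/ is voiceless, so /g/ must become voiceless as well.
A voiceless velar stop is [k], so the surface segment is [k].
The same rule applies at the second boundary: /ɸ/ → [β] next to /ð/.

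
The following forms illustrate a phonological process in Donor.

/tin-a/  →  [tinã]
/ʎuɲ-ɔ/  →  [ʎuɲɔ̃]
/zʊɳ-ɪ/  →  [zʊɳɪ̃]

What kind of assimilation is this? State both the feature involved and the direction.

progressive nasality assimilation (vowel nasalisation)

The vowel /a/ surfaces as nasalised [ã] next to the preceding nasal /n/ — it has acquired the [+nasal] feature of its neighbour.
The other forms show the same pattern: /ɔ/ → [ɔ̃] after /ɲ/; /ɪ/ → [ɪ̃] after /ɳ/ — each time a vowel is nasalised next to a preceding nasal.
Because the conditioning nasal is to the left of the vowel that changes, the process is progressive (perseverative).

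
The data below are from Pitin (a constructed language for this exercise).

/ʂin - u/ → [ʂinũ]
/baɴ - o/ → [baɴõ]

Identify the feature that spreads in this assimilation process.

The vowel /u/ surfaces as nasalised [ũ] next to the preceding nasal /n/ — it has acquired the [+nasal] feature of its neighbour.
The other form shows the same pattern: /o/ → [õ] after /ɴ/ — each time a vowel is nasalised next to a preceding nasal.

nasality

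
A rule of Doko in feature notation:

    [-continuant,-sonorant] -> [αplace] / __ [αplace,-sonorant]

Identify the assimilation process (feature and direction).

The shared variable α links the value of the place features (abbreviated [place]) on the target to the same value on the neighbouring segment, so place is the feature that assimilates.
The conditioning segment sits to the right of the focus bar, meaning the trigger follows the segment that changes — regressive assimilation.

regressive place assimilation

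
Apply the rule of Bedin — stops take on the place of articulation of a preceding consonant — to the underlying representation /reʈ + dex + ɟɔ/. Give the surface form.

The rule targets /d/ (voiced alveolar stop), which sits after the trigger /ʈ/ (retroflex).
The voiced retroflex stop is [ɖ], so /d/ → [ɖ].
The same rule applies at the second boundary: /ɟ/ → [g] next to /x/.

[reʈɖexgɔ]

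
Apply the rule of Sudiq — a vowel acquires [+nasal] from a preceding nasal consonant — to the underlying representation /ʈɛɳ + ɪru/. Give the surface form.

[ʈɛɳɪ̃ru]

/ɪ/ sits next to the nasal /ɳ/ and is therefore nasalised to [ɪ̃].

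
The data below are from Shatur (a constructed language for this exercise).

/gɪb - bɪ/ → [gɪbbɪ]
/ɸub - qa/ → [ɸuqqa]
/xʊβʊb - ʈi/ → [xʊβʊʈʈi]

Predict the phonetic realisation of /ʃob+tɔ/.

[ʃottɔ]

The data show regressive total assimilation (/b/ → [q] before /q/; /b/ → [ʈ] before /ʈ/): in every case the target segment becomes identical to its following neighbour, copying more than a single feature.
In [gɪbbɪ] the two consonants at the boundary are already identical (/b/ + /b/), so the rule applies vacuously and nothing changes.
/b/ is the segment targeted by the rule; it sits immediately before /t/, so it assimilates completely and surfaces as [t].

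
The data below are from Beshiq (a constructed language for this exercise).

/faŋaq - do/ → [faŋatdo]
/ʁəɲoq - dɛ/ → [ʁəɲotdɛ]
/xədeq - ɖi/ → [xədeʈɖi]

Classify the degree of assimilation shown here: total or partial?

The segment that alternates is /q/, which surfaces as [t] when adjacent to /d/.
The change uvular → alveolar matches the place of the following /d/, identifying this as place assimilation.
Manner and voice are unchanged, so the assimilation is partial, not total.
The same holds elsewhere in the data: /q/ → [ʈ] before /ɖ/ (uvular → retroflex, matching retroflex) — only place changes, and always toward the following segment.

partial assimilation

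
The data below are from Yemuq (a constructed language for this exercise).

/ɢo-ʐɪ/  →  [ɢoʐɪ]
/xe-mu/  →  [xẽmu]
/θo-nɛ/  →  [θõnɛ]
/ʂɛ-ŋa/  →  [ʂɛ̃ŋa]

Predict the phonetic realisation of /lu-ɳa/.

The data show regressive nasality assimilation (vowel nasalisation): /e/ → [ẽ] before /m/; /o/ → [õ] before /n/; /ɛ/ → [ɛ̃] before /ŋ/ — a vowel is nasalised by an immediately following nasal consonant.
No change occurs in [ɢoʐɪ] because the vowel at the boundary is adjacent to an oral consonant, not a nasal (/o/ next to /ʐ/).
The vowel /u/ is adjacent to the following nasal /ɳ/, so it acquires [+nasal] and surfaces as [ũ].

[lũɳa]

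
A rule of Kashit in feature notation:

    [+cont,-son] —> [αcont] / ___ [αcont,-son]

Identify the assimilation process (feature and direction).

regressive manner assimilation

The shared variable α links the value of [cont] on the target to that of the neighbouring obstruent. [cont] distinguishes stops from fricatives — a manner-of-articulation feature — so this is manner assimilation.
The conditioning segment sits to the right of the focus bar, meaning the trigger follows the segment that changes — regressive assimilation.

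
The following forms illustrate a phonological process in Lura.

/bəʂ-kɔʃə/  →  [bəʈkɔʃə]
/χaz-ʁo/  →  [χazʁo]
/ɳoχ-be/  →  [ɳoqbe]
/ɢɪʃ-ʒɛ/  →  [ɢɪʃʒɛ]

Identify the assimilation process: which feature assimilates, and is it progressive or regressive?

regressive manner assimilation

Comparing underlying and surface forms, /ʂ/ → [ʈ] is the alternation; the neighbouring /k/ is constant.
The change fricative → stop matches the manner of the following /k/, identifying this as manner assimilation.
Place and voice are unchanged, so the assimilation is partial, not total.
Checking the remaining alternation: /χ/ → [q] before /b/ (fricative → stop, matching a stop) — only manner changes, and always toward the following segment.
No alternation appears in [χazʁo], [ɢɪʃʒɛ]: there the adjacent consonants already agree in manner (/z/ and /ʁ/ are both fricatives; /ʃ/ and /ʒ/ are both fricatives), so these forms are consistent with the same rule.
The trigger is the following segment, so the direction is regressive (anticipatory).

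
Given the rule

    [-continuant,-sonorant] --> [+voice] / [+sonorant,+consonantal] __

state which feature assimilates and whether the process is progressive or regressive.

The target ([-continuant,-sonorant], stops) acquires [+voice] next to a sonorant consonant ([+sonorant,+consonantal]) — it takes on the voicing of its neighbour, so the feature that spreads is voicing.
The conditioning segment sits to the left of the focus bar, meaning the trigger precedes the segment that changes — progressive assimilation.

progressive voicing assimilation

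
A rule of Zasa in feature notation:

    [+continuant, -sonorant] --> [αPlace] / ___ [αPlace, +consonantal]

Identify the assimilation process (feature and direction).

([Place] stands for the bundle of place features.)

regressive place assimilation

The rule copies the place features (abbreviated [Place]) from the environment onto the target, so the assimilating feature is place.
Since the environment is written after the underscore, the trigger follows the target; the direction is regressive.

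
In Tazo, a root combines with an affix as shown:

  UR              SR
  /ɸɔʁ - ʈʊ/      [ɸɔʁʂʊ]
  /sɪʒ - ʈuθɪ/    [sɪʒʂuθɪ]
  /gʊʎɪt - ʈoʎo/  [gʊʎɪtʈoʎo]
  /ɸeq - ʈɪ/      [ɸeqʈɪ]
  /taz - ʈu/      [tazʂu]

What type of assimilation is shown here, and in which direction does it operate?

Comparing underlying and surface forms, /ʈ/ → [ʂ] is the alternation; the neighbouring /ʁ/ is constant.
The change stop → fricative matches the manner of the preceding /ʁ/, identifying this as manner assimilation.
Place and voice are unchanged, so the assimilation is partial, not total.
Checking the remaining alternations: /ʈ/ → [ʂ] after /ʒ/ (stop → fricative, matching a fricative); /ʈ/ → [ʂ] after /z/ (stop → fricative, matching a fricative) — only manner changes, and always toward the preceding segment.
Nothing changes in [gʊʎɪtʈoʎo], [ɸeqʈɪ]: there the adjacent consonants already agree in manner (/ʈ/ and /t/ are both stops; /ʈ/ and /q/ are both stops), so these forms are consistent with the same rule.
The trigger is the preceding segment, so the direction is progressive (perseverative).

progressive manner assimilation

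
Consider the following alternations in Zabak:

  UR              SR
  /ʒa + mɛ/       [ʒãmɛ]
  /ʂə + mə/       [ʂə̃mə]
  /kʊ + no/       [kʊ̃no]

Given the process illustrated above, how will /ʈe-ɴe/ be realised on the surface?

The data show regressive nasality assimilation (vowel nasalisation): /a/ → [ã] before /m/; /ə/ → [ə̃] before /m/; /ʊ/ → [ʊ̃] before /n/ — a vowel is nasalised by an immediately following nasal consonant.
/e/ sits next to the nasal /ɴ/ and is therefore nasalised to [ẽ].

[ʈẽɴe]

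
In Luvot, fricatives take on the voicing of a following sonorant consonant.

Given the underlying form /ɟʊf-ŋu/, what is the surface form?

The rule targets /f/ (voiceless labiodental fricative), which sits before the trigger /ŋ/ (voiced).
A voiced labiodental fricative is [v], so the surface segment is [v].

[ɟʊvŋu]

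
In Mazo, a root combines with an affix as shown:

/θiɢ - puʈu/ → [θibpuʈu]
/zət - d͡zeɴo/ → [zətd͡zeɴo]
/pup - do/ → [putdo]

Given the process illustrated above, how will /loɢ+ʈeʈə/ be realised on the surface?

The data show regressive place assimilation: /ɢ/ → [b] before /p/; /p/ → [t] before /d/. In each pair only place changes, matching the following consonant, while manner and voice stay constant.
Nothing changes in [zətd͡zeɴo]: there the adjacent consonants already agree in place (/t/ and /d͡z/ are both alveolar), so this form is consistent with the same rule.
/ɢ/ is a voiced uvular stop. The following trigger /ʈ/ is retroflex, so /ɢ/ must become retroflex as well.
A voiced retroflex stop is [ɖ], so the surface segment is [ɖ].

[loɖʈeʈə]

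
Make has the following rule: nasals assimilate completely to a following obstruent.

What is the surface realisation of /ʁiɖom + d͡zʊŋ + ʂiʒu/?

/m/ is the segment targeted by the rule; it sits immediately before /d͡z/, so it assimilates completely and surfaces as [d͡z].
At the second juncture, /ŋ/ likewise becomes [ʂ] adjacent to /ʂ/.

[ʁiɖod͡zd͡zʊʂʂiʒu]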